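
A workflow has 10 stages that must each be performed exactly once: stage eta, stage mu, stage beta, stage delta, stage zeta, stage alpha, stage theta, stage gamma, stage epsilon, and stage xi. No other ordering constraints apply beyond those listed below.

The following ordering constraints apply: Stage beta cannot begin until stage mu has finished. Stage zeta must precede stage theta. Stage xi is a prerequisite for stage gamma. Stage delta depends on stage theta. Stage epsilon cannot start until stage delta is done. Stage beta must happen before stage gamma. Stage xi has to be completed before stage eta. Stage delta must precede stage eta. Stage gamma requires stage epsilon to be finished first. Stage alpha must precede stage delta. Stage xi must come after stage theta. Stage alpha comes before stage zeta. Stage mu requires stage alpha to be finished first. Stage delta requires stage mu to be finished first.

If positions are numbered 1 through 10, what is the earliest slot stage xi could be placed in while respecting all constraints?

4

Every stage that must precede stage xi has to come before it. Tracing all chains that end at stage xi, those stages are: stage zeta, stage alpha, stage theta — 3 in total.
With 3 mandatory predecessors, the earliest stage xi can sit is position 3+1 = 4, and placing just those 3 first achieves it.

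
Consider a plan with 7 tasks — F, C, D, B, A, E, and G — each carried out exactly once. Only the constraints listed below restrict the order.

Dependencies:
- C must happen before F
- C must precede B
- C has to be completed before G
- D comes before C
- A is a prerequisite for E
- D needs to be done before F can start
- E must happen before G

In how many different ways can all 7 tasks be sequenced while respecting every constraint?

2 tasks have no prerequisites (D, A), so any of them could come first.
Counting all ways to extend the partial order to a total order gives 62.

62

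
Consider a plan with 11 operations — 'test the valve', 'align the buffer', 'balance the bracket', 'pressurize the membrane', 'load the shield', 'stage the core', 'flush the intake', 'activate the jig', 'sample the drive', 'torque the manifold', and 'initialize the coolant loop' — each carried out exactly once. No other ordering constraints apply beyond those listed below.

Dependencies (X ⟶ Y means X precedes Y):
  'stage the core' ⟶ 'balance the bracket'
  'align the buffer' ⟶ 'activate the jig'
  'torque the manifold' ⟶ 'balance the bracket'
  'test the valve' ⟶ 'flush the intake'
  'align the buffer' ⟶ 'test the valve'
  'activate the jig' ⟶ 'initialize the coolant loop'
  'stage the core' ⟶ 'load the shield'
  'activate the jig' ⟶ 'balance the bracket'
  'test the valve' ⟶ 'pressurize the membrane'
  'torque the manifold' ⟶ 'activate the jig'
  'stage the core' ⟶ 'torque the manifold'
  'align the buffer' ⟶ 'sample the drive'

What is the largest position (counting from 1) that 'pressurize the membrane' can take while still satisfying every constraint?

'pressurize the membrane' has no required successors, so nothing stops it from going last (position 11).

11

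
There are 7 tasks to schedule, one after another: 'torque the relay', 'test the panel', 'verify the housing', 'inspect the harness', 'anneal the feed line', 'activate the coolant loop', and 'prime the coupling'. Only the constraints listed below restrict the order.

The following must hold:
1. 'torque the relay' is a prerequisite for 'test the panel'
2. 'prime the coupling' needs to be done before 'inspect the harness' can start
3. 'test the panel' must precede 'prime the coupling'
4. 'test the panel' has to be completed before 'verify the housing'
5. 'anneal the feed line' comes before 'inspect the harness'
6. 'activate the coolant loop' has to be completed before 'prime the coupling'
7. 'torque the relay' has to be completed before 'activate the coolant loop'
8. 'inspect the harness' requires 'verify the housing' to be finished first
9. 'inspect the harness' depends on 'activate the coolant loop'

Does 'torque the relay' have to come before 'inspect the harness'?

Tracing the constraints gives a chain: 'torque the relay' → 'activate the coolant loop' → 'inspect the harness'.
So 'torque the relay' must precede 'inspect the harness' in any valid ordering.

Yes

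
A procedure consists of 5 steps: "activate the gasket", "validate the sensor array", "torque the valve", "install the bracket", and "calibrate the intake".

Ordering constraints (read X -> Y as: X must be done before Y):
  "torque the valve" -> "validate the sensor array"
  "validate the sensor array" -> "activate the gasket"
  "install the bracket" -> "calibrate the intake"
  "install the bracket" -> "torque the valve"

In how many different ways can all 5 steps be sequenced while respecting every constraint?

4

Only "install the bracket" has no prerequisites, so it must go first.
Systematically extending each partial ordering one step at a time and counting, there are 4 complete orderings.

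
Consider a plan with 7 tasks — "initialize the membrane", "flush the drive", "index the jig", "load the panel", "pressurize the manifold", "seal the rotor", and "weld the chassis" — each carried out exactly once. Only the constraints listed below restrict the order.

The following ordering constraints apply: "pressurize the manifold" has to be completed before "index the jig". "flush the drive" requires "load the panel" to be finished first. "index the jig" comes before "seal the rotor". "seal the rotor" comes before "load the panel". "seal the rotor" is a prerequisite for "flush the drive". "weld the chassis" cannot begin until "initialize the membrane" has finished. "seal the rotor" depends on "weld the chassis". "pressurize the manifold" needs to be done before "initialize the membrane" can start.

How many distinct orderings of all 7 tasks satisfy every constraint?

3

Only "pressurize the manifold" has no prerequisites, so it must go first.
Systematically extending each partial ordering one task at a time and counting, there are 3 complete orderings.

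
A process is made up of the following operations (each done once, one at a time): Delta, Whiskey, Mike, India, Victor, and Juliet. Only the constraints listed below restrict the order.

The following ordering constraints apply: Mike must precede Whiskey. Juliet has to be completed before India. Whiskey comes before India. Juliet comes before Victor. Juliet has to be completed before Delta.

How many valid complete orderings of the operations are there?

2 operations have no prerequisites (Mike, Juliet), so any of them could come first.
Counting all ways to extend the partial order to a total order gives 38.

38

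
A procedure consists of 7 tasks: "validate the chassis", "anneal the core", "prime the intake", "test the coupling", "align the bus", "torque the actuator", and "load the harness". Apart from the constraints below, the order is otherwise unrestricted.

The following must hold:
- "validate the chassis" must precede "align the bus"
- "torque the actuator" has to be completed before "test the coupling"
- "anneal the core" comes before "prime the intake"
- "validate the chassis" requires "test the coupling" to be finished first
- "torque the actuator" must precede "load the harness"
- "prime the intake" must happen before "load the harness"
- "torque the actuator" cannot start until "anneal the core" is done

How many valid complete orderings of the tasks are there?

14

Only "anneal the core" has no prerequisites, so it must go first.
Counting all ways to extend the partial order to a total order gives 14.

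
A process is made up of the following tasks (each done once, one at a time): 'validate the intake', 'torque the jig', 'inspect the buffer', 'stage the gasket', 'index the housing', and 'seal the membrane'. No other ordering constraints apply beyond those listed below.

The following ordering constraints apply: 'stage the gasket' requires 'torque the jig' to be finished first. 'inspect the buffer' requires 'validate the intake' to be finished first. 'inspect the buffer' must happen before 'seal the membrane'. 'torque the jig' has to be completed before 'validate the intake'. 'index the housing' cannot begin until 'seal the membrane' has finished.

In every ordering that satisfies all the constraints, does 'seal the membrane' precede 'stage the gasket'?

Nothing in the constraints links 'seal the membrane' and 'stage the gasket'; they are unordered relative to each other.
So 'seal the membrane' can come before 'stage the gasket' or after — it is not forced.

No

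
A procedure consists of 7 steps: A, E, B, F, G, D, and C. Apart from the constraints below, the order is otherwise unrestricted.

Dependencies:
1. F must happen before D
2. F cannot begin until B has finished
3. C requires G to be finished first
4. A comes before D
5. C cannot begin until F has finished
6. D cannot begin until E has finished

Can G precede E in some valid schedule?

Yes

No chain of constraints runs from E to G, so E is not required to come first.
So a valid ordering placing G earlier than E exists.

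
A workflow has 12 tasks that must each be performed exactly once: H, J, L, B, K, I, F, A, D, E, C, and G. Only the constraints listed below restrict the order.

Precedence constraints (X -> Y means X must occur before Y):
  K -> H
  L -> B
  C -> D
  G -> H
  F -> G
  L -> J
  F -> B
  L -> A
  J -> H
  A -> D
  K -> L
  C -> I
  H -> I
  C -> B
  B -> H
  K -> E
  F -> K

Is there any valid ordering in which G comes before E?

Yes

No chain of constraints runs from E to G, so E is not required to come first.
That means at least one valid schedule has G before E.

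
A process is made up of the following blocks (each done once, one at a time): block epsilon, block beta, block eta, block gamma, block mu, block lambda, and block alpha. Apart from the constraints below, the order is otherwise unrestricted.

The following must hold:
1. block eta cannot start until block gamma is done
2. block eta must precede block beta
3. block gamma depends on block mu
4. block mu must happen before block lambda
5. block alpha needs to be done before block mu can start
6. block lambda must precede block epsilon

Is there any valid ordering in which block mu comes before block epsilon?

Block mu is actually forced before block epsilon by the constraints, so certainly some valid ordering has block mu first.

Yes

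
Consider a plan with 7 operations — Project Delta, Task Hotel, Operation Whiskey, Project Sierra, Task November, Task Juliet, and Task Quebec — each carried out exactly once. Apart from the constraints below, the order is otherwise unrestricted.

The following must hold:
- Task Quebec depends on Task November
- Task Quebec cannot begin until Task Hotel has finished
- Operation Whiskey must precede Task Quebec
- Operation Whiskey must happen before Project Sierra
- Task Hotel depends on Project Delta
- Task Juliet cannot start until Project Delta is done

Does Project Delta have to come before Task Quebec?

Following the dependencies: Project Delta → Task Hotel → Task Quebec.
So Project Delta must precede Task Quebec in any valid ordering.

Yes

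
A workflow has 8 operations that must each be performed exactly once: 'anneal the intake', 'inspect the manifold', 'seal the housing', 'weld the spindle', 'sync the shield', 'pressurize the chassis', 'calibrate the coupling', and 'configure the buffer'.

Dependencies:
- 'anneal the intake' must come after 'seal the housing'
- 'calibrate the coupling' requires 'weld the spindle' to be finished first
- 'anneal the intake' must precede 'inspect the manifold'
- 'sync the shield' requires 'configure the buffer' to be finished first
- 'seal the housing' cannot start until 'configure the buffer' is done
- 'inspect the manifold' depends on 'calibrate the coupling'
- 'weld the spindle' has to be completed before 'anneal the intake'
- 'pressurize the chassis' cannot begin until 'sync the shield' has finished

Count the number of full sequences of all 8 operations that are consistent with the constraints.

160

The operations with no prerequisites are 'weld the spindle', 'configure the buffer'; any of them can be placed first.
Counting all ways to extend the partial order to a total order gives 160.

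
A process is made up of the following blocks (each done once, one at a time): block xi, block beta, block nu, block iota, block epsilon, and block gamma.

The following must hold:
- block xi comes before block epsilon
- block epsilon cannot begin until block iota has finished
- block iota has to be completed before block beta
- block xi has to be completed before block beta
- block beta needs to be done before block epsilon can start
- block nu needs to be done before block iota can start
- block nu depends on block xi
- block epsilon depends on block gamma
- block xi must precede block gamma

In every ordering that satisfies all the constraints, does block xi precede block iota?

Following the dependencies: block xi → block nu → block iota.
Hence block xi necessarily comes before block iota.

Yes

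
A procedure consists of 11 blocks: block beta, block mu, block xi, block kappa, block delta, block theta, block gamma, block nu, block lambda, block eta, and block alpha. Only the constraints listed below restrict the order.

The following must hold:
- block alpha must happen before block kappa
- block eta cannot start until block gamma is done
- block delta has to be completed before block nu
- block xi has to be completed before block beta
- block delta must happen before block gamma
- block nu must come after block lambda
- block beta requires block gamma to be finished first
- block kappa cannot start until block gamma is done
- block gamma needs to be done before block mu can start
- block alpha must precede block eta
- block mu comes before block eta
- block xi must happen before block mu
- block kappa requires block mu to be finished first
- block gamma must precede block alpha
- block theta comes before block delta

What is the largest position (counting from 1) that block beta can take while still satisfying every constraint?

11

No constraint forces any block after block beta, so it can be placed last, in position 11.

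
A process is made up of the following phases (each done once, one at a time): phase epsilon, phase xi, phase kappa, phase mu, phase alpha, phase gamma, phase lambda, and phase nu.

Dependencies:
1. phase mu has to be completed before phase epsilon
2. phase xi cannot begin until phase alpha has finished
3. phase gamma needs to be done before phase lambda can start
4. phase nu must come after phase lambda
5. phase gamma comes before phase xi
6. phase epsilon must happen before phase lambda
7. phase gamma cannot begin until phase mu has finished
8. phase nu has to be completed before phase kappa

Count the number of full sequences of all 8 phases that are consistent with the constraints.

47

The phases with no prerequisites are phase mu, phase alpha; any of them can be placed first.
Counting all ways to extend the partial order to a total order gives 47.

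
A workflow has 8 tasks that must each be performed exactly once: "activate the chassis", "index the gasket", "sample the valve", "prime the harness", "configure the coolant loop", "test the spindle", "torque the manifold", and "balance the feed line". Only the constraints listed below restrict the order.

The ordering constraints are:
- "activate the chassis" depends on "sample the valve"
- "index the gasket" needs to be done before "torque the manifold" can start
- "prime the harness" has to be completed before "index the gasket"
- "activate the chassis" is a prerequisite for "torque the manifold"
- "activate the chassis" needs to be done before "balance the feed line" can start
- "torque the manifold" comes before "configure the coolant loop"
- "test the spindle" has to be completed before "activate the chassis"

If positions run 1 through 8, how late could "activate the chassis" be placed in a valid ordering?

5

Following every chain forward from "activate the chassis", the tasks that must come later are "configure the coolant loop", "torque the manifold", "balance the feed line" — 3 of them.
With 3 mandatory successors out of 8 tasks total, the latest slot for "activate the chassis" is 8−3 = 5, and it's reachable by doing all non-successors before "activate the chassis".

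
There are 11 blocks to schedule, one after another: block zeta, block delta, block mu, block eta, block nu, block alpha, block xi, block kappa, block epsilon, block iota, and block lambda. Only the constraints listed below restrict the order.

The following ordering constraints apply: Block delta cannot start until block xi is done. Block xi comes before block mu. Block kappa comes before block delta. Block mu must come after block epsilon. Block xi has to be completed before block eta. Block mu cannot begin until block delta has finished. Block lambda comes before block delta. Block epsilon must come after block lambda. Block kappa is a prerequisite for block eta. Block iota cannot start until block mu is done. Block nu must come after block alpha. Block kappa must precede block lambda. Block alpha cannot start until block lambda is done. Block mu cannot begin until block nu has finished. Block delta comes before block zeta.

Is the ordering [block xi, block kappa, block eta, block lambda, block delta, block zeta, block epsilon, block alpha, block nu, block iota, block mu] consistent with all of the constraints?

No

In the proposed order, block iota appears before block mu.
But one of the constraints requires block mu before block iota, so this ordering violates it.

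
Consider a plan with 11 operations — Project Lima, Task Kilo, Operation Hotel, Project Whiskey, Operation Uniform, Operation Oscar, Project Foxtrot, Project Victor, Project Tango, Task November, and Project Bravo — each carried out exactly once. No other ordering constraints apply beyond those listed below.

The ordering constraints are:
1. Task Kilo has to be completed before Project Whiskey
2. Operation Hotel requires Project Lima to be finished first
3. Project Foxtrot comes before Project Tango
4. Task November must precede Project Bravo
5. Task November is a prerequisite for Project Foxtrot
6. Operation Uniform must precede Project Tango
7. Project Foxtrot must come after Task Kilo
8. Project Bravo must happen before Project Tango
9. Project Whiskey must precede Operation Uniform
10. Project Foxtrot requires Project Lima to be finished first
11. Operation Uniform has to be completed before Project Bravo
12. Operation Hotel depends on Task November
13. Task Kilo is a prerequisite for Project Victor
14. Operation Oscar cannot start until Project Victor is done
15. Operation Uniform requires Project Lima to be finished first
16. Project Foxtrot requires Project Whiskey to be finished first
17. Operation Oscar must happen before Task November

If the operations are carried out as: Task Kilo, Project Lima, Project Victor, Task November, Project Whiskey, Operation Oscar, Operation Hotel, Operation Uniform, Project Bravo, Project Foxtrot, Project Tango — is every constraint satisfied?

In the proposed order, Task November appears before Operation Oscar.
Since Operation Oscar is required before Task November, the ordering is invalid.

No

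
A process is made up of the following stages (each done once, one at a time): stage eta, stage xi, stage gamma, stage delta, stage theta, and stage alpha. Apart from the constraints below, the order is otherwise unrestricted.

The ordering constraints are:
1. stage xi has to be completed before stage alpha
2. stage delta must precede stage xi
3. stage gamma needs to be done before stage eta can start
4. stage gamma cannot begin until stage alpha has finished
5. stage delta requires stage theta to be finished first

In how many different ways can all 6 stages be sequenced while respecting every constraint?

Only stage theta has no prerequisites, so it must go first.
Every stage is then forced in turn, so only 1 complete ordering is consistent with the constraints.

1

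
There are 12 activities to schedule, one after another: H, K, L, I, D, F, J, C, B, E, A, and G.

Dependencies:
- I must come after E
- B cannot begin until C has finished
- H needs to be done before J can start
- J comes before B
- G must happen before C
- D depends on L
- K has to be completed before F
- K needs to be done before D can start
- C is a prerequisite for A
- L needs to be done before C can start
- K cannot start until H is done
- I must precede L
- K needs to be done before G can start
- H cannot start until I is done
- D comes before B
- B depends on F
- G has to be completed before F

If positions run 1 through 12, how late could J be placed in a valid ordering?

11

Following the constraints forward from J, its only required successor is B.
So at least 1 activity follows J, putting J no later than position 11. That position is achievable by scheduling everything else first.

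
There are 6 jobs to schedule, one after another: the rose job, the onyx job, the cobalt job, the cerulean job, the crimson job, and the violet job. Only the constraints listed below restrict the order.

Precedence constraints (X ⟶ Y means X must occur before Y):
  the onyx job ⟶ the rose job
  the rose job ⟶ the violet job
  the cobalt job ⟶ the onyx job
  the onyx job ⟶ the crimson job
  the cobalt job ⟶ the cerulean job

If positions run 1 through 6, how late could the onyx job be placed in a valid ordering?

Every job that must follow the onyx job has to come after it. Tracing all chains starting from the onyx job, those jobs are: the rose job, the crimson job, the violet job — 3 in total.
With 3 mandatory successors out of 6 jobs total, the latest slot for the onyx job is 6−3 = 3, and it's reachable by doing all non-successors before the onyx job.

3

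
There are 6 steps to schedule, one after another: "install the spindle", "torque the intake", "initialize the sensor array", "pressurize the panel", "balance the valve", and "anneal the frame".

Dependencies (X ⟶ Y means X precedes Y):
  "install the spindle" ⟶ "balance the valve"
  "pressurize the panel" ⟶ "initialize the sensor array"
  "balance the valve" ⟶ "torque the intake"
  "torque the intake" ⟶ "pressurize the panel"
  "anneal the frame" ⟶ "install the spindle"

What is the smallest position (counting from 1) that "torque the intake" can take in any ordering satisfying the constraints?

The steps that are forced before "torque the intake", directly or transitively, are "install the spindle", "balance the valve", "anneal the frame". That's 3 steps.
So at minimum 3 steps come before "torque the intake", putting "torque the intake" no earlier than position 4. That position is achievable by scheduling exactly those predecessors first.

4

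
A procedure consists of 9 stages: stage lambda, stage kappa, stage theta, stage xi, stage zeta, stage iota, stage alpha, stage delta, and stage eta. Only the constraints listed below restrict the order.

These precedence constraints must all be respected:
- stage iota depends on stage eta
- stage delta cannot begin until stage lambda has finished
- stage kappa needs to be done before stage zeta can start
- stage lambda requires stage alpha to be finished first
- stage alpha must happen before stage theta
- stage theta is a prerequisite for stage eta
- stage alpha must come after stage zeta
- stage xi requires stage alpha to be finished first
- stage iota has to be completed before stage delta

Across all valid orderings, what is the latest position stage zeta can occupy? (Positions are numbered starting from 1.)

2

Following every chain forward from stage zeta, the stages that must come later are stage lambda, stage theta, stage xi, stage iota, stage alpha, stage delta, stage eta — 7 of them.
So at least 7 stages follow stage zeta, putting stage zeta no later than position 2. That position is achievable by scheduling everything else first.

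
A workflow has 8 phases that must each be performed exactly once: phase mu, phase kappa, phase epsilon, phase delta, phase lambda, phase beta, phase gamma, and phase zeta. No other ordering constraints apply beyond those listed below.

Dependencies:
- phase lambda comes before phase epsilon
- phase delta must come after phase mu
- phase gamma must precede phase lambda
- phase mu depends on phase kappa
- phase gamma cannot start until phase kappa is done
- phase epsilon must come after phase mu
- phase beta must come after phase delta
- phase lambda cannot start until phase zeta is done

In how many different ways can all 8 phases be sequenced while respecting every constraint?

2 phases have no prerequisites (phase kappa, phase zeta), so any of them could come first.
Enumerating by repeatedly choosing an available phase (one whose prerequisites are all placed) gives 87 distinct complete orderings.

87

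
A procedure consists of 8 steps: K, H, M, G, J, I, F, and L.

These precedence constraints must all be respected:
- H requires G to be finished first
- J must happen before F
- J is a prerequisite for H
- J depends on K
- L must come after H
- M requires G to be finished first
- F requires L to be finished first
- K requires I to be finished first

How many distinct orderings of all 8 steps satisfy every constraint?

22

The steps with no prerequisites are G, I; any of them can be placed first.
Counting all ways to extend the partial order to a total order gives 22.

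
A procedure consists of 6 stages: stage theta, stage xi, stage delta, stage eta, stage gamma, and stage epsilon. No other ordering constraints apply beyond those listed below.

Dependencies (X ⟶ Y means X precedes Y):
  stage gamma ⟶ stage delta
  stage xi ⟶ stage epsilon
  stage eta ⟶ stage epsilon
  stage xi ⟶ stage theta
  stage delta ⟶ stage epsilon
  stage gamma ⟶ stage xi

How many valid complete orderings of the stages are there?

23

2 stages have no prerequisites (stage eta, stage gamma), so any of them could come first.
Systematically extending each partial ordering one stage at a time and counting, there are 23 complete orderings.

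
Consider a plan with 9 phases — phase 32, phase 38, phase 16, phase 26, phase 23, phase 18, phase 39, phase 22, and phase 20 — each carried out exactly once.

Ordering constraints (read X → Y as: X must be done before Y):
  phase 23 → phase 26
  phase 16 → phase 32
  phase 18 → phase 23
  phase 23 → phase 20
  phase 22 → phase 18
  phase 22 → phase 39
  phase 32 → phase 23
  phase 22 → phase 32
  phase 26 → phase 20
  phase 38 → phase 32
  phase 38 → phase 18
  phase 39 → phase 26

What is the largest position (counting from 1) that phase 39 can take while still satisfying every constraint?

7

Every phase that must follow phase 39 has to come after it. Tracing all chains starting from phase 39, those phases are: phase 26, phase 20 — 2 in total.
So at least 2 phases follow phase 39, putting phase 39 no later than position 7. That position is achievable by scheduling everything else first.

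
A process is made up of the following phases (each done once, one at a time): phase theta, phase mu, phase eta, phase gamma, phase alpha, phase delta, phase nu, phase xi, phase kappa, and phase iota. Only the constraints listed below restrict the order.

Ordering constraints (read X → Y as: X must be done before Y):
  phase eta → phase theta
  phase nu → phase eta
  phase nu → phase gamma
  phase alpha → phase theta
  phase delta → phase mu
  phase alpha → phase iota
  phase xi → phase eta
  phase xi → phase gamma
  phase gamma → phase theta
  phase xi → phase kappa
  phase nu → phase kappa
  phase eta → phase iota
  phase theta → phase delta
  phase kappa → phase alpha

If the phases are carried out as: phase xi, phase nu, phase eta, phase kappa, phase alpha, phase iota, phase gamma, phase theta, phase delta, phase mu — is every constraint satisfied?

Going through the constraints one by one, each required predecessor appears earlier in the sequence than its dependent — e.g. phase xi (position 1) is before phase gamma (position 7), as required.

Yes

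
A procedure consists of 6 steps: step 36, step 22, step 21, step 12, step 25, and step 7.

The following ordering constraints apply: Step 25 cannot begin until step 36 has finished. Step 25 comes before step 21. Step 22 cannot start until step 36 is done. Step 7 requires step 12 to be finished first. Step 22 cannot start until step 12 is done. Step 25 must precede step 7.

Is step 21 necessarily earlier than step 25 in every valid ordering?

The constraints actually force step 25 before step 21 (via step 25 → step 21), not the other way around.
So step 21 does not have to come before step 25 — it cannot.

No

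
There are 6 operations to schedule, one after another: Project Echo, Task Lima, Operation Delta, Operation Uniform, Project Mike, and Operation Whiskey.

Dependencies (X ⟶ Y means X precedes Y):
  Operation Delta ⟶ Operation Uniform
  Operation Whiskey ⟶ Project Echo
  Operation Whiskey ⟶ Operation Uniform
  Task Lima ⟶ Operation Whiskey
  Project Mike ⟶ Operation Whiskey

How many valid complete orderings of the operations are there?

18

3 operations have no prerequisites (Task Lima, Operation Delta, Project Mike), so any of them could come first.
Systematically extending each partial ordering one operation at a time and counting, there are 18 complete orderings.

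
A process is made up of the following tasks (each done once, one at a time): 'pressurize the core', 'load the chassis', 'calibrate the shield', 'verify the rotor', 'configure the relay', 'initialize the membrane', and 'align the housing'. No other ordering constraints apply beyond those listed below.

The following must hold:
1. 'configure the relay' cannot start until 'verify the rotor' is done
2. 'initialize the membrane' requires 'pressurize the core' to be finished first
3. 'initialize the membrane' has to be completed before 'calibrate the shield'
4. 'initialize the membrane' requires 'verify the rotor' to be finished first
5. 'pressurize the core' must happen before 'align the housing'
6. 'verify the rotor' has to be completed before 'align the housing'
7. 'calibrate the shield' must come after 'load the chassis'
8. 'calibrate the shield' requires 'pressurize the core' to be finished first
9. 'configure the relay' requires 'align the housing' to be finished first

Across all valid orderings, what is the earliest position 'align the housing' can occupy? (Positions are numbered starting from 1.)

Every task that must precede 'align the housing' has to come before it. Tracing all chains that end at 'align the housing', those tasks are: 'pressurize the core', 'verify the rotor' — 2 in total.
So at minimum 2 tasks come before 'align the housing', putting 'align the housing' no earlier than position 3. That position is achievable by scheduling exactly those predecessors first.

3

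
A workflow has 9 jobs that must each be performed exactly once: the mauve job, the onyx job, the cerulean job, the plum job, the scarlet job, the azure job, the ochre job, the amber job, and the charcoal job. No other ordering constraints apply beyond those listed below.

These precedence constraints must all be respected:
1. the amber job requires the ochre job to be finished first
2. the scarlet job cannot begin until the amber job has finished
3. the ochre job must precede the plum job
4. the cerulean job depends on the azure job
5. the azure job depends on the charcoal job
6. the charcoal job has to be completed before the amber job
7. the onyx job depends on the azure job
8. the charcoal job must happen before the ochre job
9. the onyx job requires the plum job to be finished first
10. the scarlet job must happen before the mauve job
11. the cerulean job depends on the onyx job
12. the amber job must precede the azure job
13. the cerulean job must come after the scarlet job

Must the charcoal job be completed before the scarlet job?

Yes

Tracing the constraints gives a chain: the charcoal job → the amber job → the scarlet job.
Hence the charcoal job necessarily comes before the scarlet job.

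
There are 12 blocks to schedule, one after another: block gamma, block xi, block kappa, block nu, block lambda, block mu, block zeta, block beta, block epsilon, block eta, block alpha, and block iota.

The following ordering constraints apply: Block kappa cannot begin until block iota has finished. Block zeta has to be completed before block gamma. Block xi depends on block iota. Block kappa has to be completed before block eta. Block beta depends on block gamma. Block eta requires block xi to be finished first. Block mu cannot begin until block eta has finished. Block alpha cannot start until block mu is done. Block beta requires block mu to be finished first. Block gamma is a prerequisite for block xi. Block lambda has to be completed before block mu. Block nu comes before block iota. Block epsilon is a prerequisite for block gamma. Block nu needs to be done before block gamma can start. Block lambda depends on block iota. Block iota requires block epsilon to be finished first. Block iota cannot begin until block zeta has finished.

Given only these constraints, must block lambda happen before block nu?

No

In fact the dependencies run the other way: block nu → block iota → block lambda.
So block lambda never precedes block nu.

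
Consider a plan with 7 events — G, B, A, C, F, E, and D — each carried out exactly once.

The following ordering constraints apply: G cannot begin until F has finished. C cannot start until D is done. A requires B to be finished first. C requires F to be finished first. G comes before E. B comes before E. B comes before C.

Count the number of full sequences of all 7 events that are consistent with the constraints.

153

3 events have no prerequisites (B, F, D), so any of them could come first.
Enumerating by repeatedly choosing an available event (one whose prerequisites are all placed) gives 153 distinct complete orderings.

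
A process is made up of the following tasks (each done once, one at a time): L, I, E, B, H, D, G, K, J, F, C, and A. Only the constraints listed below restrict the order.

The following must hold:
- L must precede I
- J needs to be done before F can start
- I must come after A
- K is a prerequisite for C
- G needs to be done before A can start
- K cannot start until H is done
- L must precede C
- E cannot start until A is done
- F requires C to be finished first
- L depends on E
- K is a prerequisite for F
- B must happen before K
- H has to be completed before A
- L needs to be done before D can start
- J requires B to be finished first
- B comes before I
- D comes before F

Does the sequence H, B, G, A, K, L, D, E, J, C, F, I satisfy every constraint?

Here E comes after L.
Since E is required before L, the ordering is invalid.

No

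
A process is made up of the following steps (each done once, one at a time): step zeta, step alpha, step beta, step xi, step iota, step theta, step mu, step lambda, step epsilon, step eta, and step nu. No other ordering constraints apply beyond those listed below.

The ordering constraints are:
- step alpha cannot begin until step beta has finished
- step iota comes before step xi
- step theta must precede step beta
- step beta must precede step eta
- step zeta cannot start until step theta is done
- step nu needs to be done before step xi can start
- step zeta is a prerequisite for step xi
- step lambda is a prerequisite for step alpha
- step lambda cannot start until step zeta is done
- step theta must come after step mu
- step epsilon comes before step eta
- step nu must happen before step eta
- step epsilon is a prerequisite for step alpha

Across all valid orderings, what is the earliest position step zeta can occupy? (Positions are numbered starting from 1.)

The steps that are forced before step zeta, directly or transitively, are step theta, step mu. That's 2 steps.
With 2 mandatory predecessors, the earliest step zeta can sit is position 2+1 = 3, and placing just those 2 first achieves it.

3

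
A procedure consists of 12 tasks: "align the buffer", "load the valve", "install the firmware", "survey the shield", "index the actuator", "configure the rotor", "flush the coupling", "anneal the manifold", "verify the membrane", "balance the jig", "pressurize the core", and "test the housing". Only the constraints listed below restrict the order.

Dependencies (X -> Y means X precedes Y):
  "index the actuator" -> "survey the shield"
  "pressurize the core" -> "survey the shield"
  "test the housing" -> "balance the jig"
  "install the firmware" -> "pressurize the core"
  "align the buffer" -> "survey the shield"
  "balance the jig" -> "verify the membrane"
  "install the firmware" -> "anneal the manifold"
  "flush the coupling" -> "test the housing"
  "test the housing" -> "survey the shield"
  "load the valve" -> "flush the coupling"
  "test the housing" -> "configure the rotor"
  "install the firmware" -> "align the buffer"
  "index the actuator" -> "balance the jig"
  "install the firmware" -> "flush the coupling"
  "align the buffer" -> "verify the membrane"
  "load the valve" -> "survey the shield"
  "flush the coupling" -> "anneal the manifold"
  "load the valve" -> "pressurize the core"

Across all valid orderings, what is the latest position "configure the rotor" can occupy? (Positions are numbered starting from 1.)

12

"configure the rotor" has no required successors, so nothing stops it from going last (position 12).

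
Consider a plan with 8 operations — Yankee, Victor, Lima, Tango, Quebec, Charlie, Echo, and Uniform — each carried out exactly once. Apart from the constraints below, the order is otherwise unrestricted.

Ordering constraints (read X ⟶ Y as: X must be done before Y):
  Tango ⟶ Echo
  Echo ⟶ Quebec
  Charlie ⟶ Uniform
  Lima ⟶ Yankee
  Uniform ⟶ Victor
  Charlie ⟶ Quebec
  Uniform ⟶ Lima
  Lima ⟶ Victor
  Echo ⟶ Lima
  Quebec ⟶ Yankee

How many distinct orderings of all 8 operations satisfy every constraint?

36

2 operations have no prerequisites (Tango, Charlie), so any of them could come first.
Counting all ways to extend the partial order to a total order gives 36.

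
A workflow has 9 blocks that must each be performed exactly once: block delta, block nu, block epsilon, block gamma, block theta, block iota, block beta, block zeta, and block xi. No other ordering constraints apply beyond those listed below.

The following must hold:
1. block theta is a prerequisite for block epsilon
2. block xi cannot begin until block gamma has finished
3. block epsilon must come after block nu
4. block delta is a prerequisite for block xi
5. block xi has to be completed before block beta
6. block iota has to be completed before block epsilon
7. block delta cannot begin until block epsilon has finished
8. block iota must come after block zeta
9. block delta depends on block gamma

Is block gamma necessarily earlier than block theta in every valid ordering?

Nothing in the constraints links block gamma and block theta; they are unordered relative to each other.
A valid ordering placing block theta before block gamma exists, so the answer is no.

No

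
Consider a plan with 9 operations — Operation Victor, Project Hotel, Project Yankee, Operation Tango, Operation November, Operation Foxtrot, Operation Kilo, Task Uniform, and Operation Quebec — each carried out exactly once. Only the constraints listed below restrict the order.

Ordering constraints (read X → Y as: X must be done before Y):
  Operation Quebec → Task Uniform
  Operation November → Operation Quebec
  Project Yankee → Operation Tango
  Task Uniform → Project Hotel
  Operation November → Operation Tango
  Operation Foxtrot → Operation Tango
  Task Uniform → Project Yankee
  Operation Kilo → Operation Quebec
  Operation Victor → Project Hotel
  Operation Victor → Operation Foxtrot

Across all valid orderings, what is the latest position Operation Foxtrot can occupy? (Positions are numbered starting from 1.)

Following the constraints forward from Operation Foxtrot, its only required successor is Operation Tango.
With 1 mandatory successor out of 9 operations total, the latest slot for Operation Foxtrot is 9−1 = 8, and it's reachable by doing all non-successors before Operation Foxtrot.

8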